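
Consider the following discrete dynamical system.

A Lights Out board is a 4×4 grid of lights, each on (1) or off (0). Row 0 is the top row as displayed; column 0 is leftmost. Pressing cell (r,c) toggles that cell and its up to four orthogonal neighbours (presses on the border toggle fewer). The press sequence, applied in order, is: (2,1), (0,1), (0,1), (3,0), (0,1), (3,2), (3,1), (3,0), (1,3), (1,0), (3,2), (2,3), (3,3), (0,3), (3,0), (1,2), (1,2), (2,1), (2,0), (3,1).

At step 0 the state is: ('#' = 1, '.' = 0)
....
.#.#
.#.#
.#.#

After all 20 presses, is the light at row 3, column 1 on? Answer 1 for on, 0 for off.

[0] ....
.#.#
.#.#
.#.#
[1] ....
...#
#.##
...#
[2] ###.
.#.#
#.##
...#
[3] ....
...#
#.##
...#
[4] ....
...#
..##
##.#
[5] ###.
.#.#
..##
##.#
[6] ###.
.#.#
...#
#.#.
[7] ###.
.#.#
.#.#
.#..
[8] ###.
.#.#
##.#
#...
[9] ####
.##.
##..
#...
[10] .###
#.#.
.#..
#...
[11] .###
#.#.
.##.
####
[12] .###
#.##
.#.#
###.
[13] .###
#.##
.#..
##.#
[14] .#..
#.#.
.#..
##.#
[15] .#..
#.#.
##..
...#
[16] .##.
##.#
###.
...#
[17] .#..
#.#.
##..
...#
[18] .#..
###.
..#.
.#.#
[19] .#..
.##.
###.
##.#
[20] .#..
.##.
#.#.
..##

0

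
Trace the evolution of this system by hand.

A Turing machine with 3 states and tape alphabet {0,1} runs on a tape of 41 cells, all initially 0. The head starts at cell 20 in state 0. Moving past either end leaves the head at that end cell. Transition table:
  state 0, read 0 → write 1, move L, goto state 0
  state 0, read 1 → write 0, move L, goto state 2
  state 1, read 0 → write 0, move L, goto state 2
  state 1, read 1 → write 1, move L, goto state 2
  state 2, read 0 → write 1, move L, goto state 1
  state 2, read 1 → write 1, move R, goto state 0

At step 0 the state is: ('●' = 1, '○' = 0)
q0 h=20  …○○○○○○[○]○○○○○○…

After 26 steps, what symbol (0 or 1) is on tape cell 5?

1

gen 0: q0 h=20  …○○○○○○[○]○○○○○○…
gen 1: q0 h=19  …○○○○○○[○]●○○○○○…
gen 2: q0 h=18  …○○○○○○[○]●●○○○○…
gen 3: q0 h=17  …○○○○○○[○]●●●○○○…
gen 4: q0 h=16  …○○○○○○[○]●●●●○○…
gen 5: q0 h=15  …○○○○○○[○]●●●●●○…
gen 6: q0 h=14  …○○○○○○[○]●●●●●●…
gen 7: q0 h=13  …○○○○○○[○]●●●●●●…
gen 8: q0 h=12  …○○○○○○[○]●●●●●●…
gen 9: q0 h=11  …○○○○○○[○]●●●●●●…
gen 10: q0 h=10  …○○○○○○[○]●●●●●●…
gen 11: q0 h= 9  …○○○○○○[○]●●●●●●…
gen 12: q0 h= 8  …○○○○○○[○]●●●●●●…
gen 13: q0 h= 7  …○○○○○○[○]●●●●●●…
gen 14: q0 h= 6  |○○○○○○[○]●●●●●●…
gen 15: q0 h= 5  |○○○○○[○]●●●●●●…
gen 16: q0 h= 4  |○○○○[○]●●●●●●…
gen 17: q0 h= 3  |○○○[○]●●●●●●…
gen 18: q0 h= 2  |○○[○]●●●●●●…
gen 19: q0 h= 1  |○[○]●●●●●●…
gen 20: q0 h= 0  |[○]●●●●●●…
gen 21: q0 h= 0  |[●]●●●●●●…
gen 22: q2 h= 0  |[○]●●●●●●…
gen 23: q1 h= 0  |[●]●●●●●●…
gen 24: q2 h= 0  |[●]●●●●●●…
gen 25: q0 h= 1  |●[●]●●●●●●…
gen 26: q2 h= 0  |[●]○●●●●●…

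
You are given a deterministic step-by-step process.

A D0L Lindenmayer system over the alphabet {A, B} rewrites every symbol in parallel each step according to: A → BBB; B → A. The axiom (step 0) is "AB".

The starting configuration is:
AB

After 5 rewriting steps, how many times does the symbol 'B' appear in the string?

27

k=0  AB
k=1  BBBA
k=2  AAABBB
k=3  BBBBBBBBBAAA
k=4  AAAAAAAAABBBBBBBBB
k=5  BBBBBBBBBBBBBBBBBBBBBBBBBBBAAAAAAAAA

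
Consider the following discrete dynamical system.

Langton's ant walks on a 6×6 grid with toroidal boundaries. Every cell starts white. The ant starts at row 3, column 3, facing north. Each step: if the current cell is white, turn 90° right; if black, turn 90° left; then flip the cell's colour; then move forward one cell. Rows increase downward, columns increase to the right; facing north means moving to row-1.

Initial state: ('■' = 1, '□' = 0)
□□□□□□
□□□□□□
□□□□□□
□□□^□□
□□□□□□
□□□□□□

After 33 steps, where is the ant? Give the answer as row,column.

step 0: □□□□□□
□□□□□□
□□□□□□
□□□^□□
□□□□□□
□□□□□□
step 1: □□□□□□
□□□□□□
□□□□□□
□□□■>□
□□□□□□
□□□□□□
step 2: □□□□□□
□□□□□□
□□□□□□
□□□■■□
□□□□v□
□□□□□□
step 3: □□□□□□
□□□□□□
□□□□□□
□□□■■□
□□□<■□
□□□□□□
step 4: □□□□□□
□□□□□□
□□□□□□
□□□^■□
□□□■■□
□□□□□□
step 5: □□□□□□
□□□□□□
□□□□□□
□□<□■□
□□□■■□
□□□□□□
step 6: □□□□□□
□□□□□□
□□^□□□
□□■□■□
□□□■■□
□□□□□□
step 7: □□□□□□
□□□□□□
□□■>□□
□□■□■□
□□□■■□
□□□□□□
step 8: □□□□□□
□□□□□□
□□■■□□
□□■v■□
□□□■■□
□□□□□□
step 9: □□□□□□
□□□□□□
□□■■□□
□□<■■□
□□□■■□
□□□□□□
step 10: □□□□□□
□□□□□□
□□■■□□
□□□■■□
□□v■■□
□□□□□□
step 11: □□□□□□
□□□□□□
□□■■□□
□□□■■□
□<■■■□
□□□□□□
step 12: □□□□□□
□□□□□□
□□■■□□
□^□■■□
□■■■■□
□□□□□□
step 13: □□□□□□
□□□□□□
□□■■□□
□■>■■□
□■■■■□
□□□□□□
step 14: □□□□□□
□□□□□□
□□■■□□
□■■■■□
□■v■■□
□□□□□□
step 15: □□□□□□
□□□□□□
□□■■□□
□■■■■□
□■□>■□
□□□□□□
step 16: □□□□□□
□□□□□□
□□■■□□
□■■^■□
□■□□■□
□□□□□□
step 17: □□□□□□
□□□□□□
□□■■□□
□■<□■□
□■□□■□
□□□□□□
step 18: □□□□□□
□□□□□□
□□■■□□
□■□□■□
□■v□■□
□□□□□□
step 19: □□□□□□
□□□□□□
□□■■□□
□■□□■□
□<■□■□
□□□□□□
step 20: □□□□□□
□□□□□□
□□■■□□
□■□□■□
□□■□■□
□v□□□□
step 21: □□□□□□
□□□□□□
□□■■□□
□■□□■□
□□■□■□
<■□□□□
step 22: □□□□□□
□□□□□□
□□■■□□
□■□□■□
^□■□■□
■■□□□□
step 23: □□□□□□
□□□□□□
□□■■□□
□■□□■□
■>■□■□
■■□□□□
step 24: □□□□□□
□□□□□□
□□■■□□
□■□□■□
■■■□■□
■v□□□□
step 25: □□□□□□
□□□□□□
□□■■□□
□■□□■□
■■■□■□
■□>□□□
step 26: □□v□□□
□□□□□□
□□■■□□
□■□□■□
■■■□■□
■□■□□□
step 27: □<■□□□
□□□□□□
□□■■□□
□■□□■□
■■■□■□
■□■□□□
step 28: □■■□□□
□□□□□□
□□■■□□
□■□□■□
■■■□■□
■^■□□□
step 29: □■■□□□
□□□□□□
□□■■□□
□■□□■□
■■■□■□
■■>□□□
step 30: □■■□□□
□□□□□□
□□■■□□
□■□□■□
■■^□■□
■■□□□□
step 31: □■■□□□
□□□□□□
□□■■□□
□■□□■□
■<□□■□
■■□□□□
step 32: □■■□□□
□□□□□□
□□■■□□
□■□□■□
■□□□■□
■v□□□□
step 33: □■■□□□
□□□□□□
□□■■□□
□■□□■□
■□□□■□
■□>□□□

5,2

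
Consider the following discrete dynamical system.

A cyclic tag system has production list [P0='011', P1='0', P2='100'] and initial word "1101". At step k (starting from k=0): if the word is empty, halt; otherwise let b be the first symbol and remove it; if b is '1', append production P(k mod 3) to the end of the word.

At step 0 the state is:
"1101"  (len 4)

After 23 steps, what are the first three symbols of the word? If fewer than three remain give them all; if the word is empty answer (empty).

001

step 0: "1101"  (len 4)
step 1: "101011"  (len 6)
step 2: "010110"  (len 6)
step 3: "10110"  (len 5)
step 4: "0110011"  (len 7)
step 5: "110011"  (len 6)
step 6: "10011100"  (len 8)
step 7: "0011100011"  (len 10)
step 8: "011100011"  (len 9)
step 9: "11100011"  (len 8)
step 10: "1100011011"  (len 10)
step 11: "1000110110"  (len 10)
step 12: "000110110100"  (len 12)
step 13: "00110110100"  (len 11)
step 14: "0110110100"  (len 10)
step 15: "110110100"  (len 9)
step 16: "10110100011"  (len 11)
step 17: "01101000110"  (len 11)
step 18: "1101000110"  (len 10)
step 19: "101000110011"  (len 12)
step 20: "010001100110"  (len 12)
step 21: "10001100110"  (len 11)
step 22: "0001100110011"  (len 13)
step 23: "001100110011"  (len 12)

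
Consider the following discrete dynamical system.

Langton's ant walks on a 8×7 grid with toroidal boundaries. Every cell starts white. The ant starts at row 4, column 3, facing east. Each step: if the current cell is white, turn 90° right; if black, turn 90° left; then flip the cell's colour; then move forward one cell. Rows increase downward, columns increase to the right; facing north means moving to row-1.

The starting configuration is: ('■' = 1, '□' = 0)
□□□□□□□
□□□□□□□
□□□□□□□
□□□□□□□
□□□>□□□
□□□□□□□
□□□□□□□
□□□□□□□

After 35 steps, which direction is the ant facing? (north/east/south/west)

south

0) □□□□□□□
□□□□□□□
□□□□□□□
□□□□□□□
□□□>□□□
□□□□□□□
□□□□□□□
□□□□□□□
1) □□□□□□□
□□□□□□□
□□□□□□□
□□□□□□□
□□□■□□□
□□□v□□□
□□□□□□□
□□□□□□□
2) □□□□□□□
□□□□□□□
□□□□□□□
□□□□□□□
□□□■□□□
□□<■□□□
□□□□□□□
□□□□□□□
3) □□□□□□□
□□□□□□□
□□□□□□□
□□□□□□□
□□^■□□□
□□■■□□□
□□□□□□□
□□□□□□□
4) □□□□□□□
□□□□□□□
□□□□□□□
□□□□□□□
□□■>□□□
□□■■□□□
□□□□□□□
□□□□□□□
5) □□□□□□□
□□□□□□□
□□□□□□□
□□□^□□□
□□■□□□□
□□■■□□□
□□□□□□□
□□□□□□□
6) □□□□□□□
□□□□□□□
□□□□□□□
□□□■>□□
□□■□□□□
□□■■□□□
□□□□□□□
□□□□□□□
7) □□□□□□□
□□□□□□□
□□□□□□□
□□□■■□□
□□■□v□□
□□■■□□□
□□□□□□□
□□□□□□□
8) □□□□□□□
□□□□□□□
□□□□□□□
□□□■■□□
□□■<■□□
□□■■□□□
□□□□□□□
□□□□□□□
9) □□□□□□□
□□□□□□□
□□□□□□□
□□□^■□□
□□■■■□□
□□■■□□□
□□□□□□□
□□□□□□□
10) □□□□□□□
□□□□□□□
□□□□□□□
□□<□■□□
□□■■■□□
□□■■□□□
□□□□□□□
□□□□□□□
11) □□□□□□□
□□□□□□□
□□^□□□□
□□■□■□□
□□■■■□□
□□■■□□□
□□□□□□□
□□□□□□□
12) □□□□□□□
□□□□□□□
□□■>□□□
□□■□■□□
□□■■■□□
□□■■□□□
□□□□□□□
□□□□□□□
13) □□□□□□□
□□□□□□□
□□■■□□□
□□■v■□□
□□■■■□□
□□■■□□□
□□□□□□□
□□□□□□□
14) □□□□□□□
□□□□□□□
□□■■□□□
□□<■■□□
□□■■■□□
□□■■□□□
□□□□□□□
□□□□□□□
15) □□□□□□□
□□□□□□□
□□■■□□□
□□□■■□□
□□v■■□□
□□■■□□□
□□□□□□□
□□□□□□□
16) □□□□□□□
□□□□□□□
□□■■□□□
□□□■■□□
□□□>■□□
□□■■□□□
□□□□□□□
□□□□□□□
17) □□□□□□□
□□□□□□□
□□■■□□□
□□□^■□□
□□□□■□□
□□■■□□□
□□□□□□□
□□□□□□□
18) □□□□□□□
□□□□□□□
□□■■□□□
□□<□■□□
□□□□■□□
□□■■□□□
□□□□□□□
□□□□□□□
19) □□□□□□□
□□□□□□□
□□^■□□□
□□■□■□□
□□□□■□□
□□■■□□□
□□□□□□□
□□□□□□□
20) □□□□□□□
□□□□□□□
□<□■□□□
□□■□■□□
□□□□■□□
□□■■□□□
□□□□□□□
□□□□□□□
21) □□□□□□□
□^□□□□□
□■□■□□□
□□■□■□□
□□□□■□□
□□■■□□□
□□□□□□□
□□□□□□□
22) □□□□□□□
□■>□□□□
□■□■□□□
□□■□■□□
□□□□■□□
□□■■□□□
□□□□□□□
□□□□□□□
23) □□□□□□□
□■■□□□□
□■v■□□□
□□■□■□□
□□□□■□□
□□■■□□□
□□□□□□□
□□□□□□□
24) □□□□□□□
□■■□□□□
□<■■□□□
□□■□■□□
□□□□■□□
□□■■□□□
□□□□□□□
□□□□□□□
25) □□□□□□□
□■■□□□□
□□■■□□□
□v■□■□□
□□□□■□□
□□■■□□□
□□□□□□□
□□□□□□□
26) □□□□□□□
□■■□□□□
□□■■□□□
<■■□■□□
□□□□■□□
□□■■□□□
□□□□□□□
□□□□□□□
27) □□□□□□□
□■■□□□□
^□■■□□□
■■■□■□□
□□□□■□□
□□■■□□□
□□□□□□□
□□□□□□□
28) □□□□□□□
□■■□□□□
■>■■□□□
■■■□■□□
□□□□■□□
□□■■□□□
□□□□□□□
□□□□□□□
29) □□□□□□□
□■■□□□□
■■■■□□□
■v■□■□□
□□□□■□□
□□■■□□□
□□□□□□□
□□□□□□□
30) □□□□□□□
□■■□□□□
■■■■□□□
■□>□■□□
□□□□■□□
□□■■□□□
□□□□□□□
□□□□□□□
31) □□□□□□□
□■■□□□□
■■^■□□□
■□□□■□□
□□□□■□□
□□■■□□□
□□□□□□□
□□□□□□□
32) □□□□□□□
□■■□□□□
■<□■□□□
■□□□■□□
□□□□■□□
□□■■□□□
□□□□□□□
□□□□□□□
33) □□□□□□□
□■■□□□□
■□□■□□□
■v□□■□□
□□□□■□□
□□■■□□□
□□□□□□□
□□□□□□□
34) □□□□□□□
□■■□□□□
■□□■□□□
<■□□■□□
□□□□■□□
□□■■□□□
□□□□□□□
□□□□□□□
35) □□□□□□□
□■■□□□□
■□□■□□□
□■□□■□□
v□□□■□□
□□■■□□□
□□□□□□□
□□□□□□□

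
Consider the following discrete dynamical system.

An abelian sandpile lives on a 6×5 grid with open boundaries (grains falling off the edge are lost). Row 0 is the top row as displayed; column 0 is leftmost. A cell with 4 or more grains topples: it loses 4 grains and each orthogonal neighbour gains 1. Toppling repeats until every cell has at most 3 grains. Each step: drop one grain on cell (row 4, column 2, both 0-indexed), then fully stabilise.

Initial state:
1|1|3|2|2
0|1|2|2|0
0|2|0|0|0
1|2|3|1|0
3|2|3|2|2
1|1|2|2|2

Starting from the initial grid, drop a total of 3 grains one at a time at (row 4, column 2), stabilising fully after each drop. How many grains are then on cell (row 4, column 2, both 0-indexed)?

t=0: 1|1|3|2|2
0|1|2|2|0
0|2|0|0|0
1|2|3|1|0
3|2|3|2|2
1|1|2|2|2
t=1: 1|1|3|2|2
0|1|2|2|0
0|2|1|0|0
1|3|0|2|0
3|3|1|3|2
1|1|3|2|2
t=2: 1|1|3|2|2
0|1|2|2|0
0|2|1|0|0
1|3|0|2|0
3|3|2|3|2
1|1|3|2|2
t=3: 1|1|3|2|2
0|1|2|2|0
0|2|1|0|0
1|3|0|2|0
3|3|3|3|2
1|1|3|2|2

3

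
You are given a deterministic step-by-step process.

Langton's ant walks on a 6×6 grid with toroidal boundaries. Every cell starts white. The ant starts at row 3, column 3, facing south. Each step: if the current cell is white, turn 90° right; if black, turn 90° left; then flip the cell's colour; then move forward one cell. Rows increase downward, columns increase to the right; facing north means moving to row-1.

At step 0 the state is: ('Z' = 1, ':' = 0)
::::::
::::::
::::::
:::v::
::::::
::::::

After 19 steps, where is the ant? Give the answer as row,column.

gen 0: ::::::
::::::
::::::
:::v::
::::::
::::::
gen 1: ::::::
::::::
::::::
::<Z::
::::::
::::::
gen 2: ::::::
::::::
::^:::
::ZZ::
::::::
::::::
gen 3: ::::::
::::::
::Z>::
::ZZ::
::::::
::::::
gen 4: ::::::
::::::
::ZZ::
::Zv::
::::::
::::::
gen 5: ::::::
::::::
::ZZ::
::Z:>:
::::::
::::::
gen 6: ::::::
::::::
::ZZ::
::Z:Z:
::::v:
::::::
gen 7: ::::::
::::::
::ZZ::
::Z:Z:
:::<Z:
::::::
gen 8: ::::::
::::::
::ZZ::
::Z^Z:
:::ZZ:
::::::
gen 9: ::::::
::::::
::ZZ::
::ZZ>:
:::ZZ:
::::::
gen 10: ::::::
::::::
::ZZ^:
::ZZ::
:::ZZ:
::::::
gen 11: ::::::
::::::
::ZZZ>
::ZZ::
:::ZZ:
::::::
gen 12: ::::::
::::::
::ZZZZ
::ZZ:v
:::ZZ:
::::::
gen 13: ::::::
::::::
::ZZZZ
::ZZ<Z
:::ZZ:
::::::
gen 14: ::::::
::::::
::ZZ^Z
::ZZZZ
:::ZZ:
::::::
gen 15: ::::::
::::::
::Z<:Z
::ZZZZ
:::ZZ:
::::::
gen 16: ::::::
::::::
::Z::Z
::ZvZZ
:::ZZ:
::::::
gen 17: ::::::
::::::
::Z::Z
::Z:>Z
:::ZZ:
::::::
gen 18: ::::::
::::::
::Z:^Z
::Z::Z
:::ZZ:
::::::
gen 19: ::::::
::::::
::Z:Z>
::Z::Z
:::ZZ:
::::::

2,5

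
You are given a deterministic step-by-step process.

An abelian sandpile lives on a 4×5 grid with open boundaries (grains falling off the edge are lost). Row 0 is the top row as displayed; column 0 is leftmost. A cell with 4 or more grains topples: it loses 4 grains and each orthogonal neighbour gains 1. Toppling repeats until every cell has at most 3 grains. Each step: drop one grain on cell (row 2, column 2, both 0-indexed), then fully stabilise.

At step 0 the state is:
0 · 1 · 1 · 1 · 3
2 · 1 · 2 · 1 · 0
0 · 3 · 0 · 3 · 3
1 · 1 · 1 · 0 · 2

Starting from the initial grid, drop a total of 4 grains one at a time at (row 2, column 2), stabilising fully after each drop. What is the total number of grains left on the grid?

step 0: 0 · 1 · 1 · 1 · 3
2 · 1 · 2 · 1 · 0
0 · 3 · 0 · 3 · 3
1 · 1 · 1 · 0 · 2
step 1: 0 · 1 · 1 · 1 · 3
2 · 1 · 2 · 1 · 0
0 · 3 · 1 · 3 · 3
1 · 1 · 1 · 0 · 2
step 2: 0 · 1 · 1 · 1 · 3
2 · 1 · 2 · 1 · 0
0 · 3 · 2 · 3 · 3
1 · 1 · 1 · 0 · 2
step 3: 0 · 1 · 1 · 1 · 3
2 · 1 · 2 · 1 · 0
0 · 3 · 3 · 3 · 3
1 · 1 · 1 · 0 · 2
step 4: 0 · 1 · 1 · 1 · 3
2 · 2 · 3 · 2 · 1
1 · 0 · 2 · 1 · 0
1 · 2 · 2 · 1 · 3

29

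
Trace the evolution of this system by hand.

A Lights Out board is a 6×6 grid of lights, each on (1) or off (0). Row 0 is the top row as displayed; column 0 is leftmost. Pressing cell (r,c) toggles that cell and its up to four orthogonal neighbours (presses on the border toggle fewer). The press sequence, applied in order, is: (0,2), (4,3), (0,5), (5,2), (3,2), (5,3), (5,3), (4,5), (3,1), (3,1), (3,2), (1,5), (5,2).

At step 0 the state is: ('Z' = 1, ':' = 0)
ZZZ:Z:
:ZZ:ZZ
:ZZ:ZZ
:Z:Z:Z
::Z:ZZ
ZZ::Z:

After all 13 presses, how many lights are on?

15

[0] ZZZ:Z:
:ZZ:ZZ
:ZZ:ZZ
:Z:Z:Z
::Z:ZZ
ZZ::Z:
[1] Z::ZZ:
:Z::ZZ
:ZZ:ZZ
:Z:Z:Z
::Z:ZZ
ZZ::Z:
[2] Z::ZZ:
:Z::ZZ
:ZZ:ZZ
:Z:::Z
:::Z:Z
ZZ:ZZ:
[3] Z::Z:Z
:Z::Z:
:ZZ:ZZ
:Z:::Z
:::Z:Z
ZZ:ZZ:
[4] Z::Z:Z
:Z::Z:
:ZZ:ZZ
:Z:::Z
::ZZ:Z
Z:Z:Z:
[5] Z::Z:Z
:Z::Z:
:Z::ZZ
::ZZ:Z
:::Z:Z
Z:Z:Z:
[6] Z::Z:Z
:Z::Z:
:Z::ZZ
::ZZ:Z
:::::Z
Z::Z::
[7] Z::Z:Z
:Z::Z:
:Z::ZZ
::ZZ:Z
:::Z:Z
Z:Z:Z:
[8] Z::Z:Z
:Z::Z:
:Z::ZZ
::ZZ::
:::ZZ:
Z:Z:ZZ
[9] Z::Z:Z
:Z::Z:
::::ZZ
ZZ:Z::
:Z:ZZ:
Z:Z:ZZ
[10] Z::Z:Z
:Z::Z:
:Z::ZZ
::ZZ::
:::ZZ:
Z:Z:ZZ
[11] Z::Z:Z
:Z::Z:
:ZZ:ZZ
:Z::::
::ZZZ:
Z:Z:ZZ
[12] Z::Z::
:Z:::Z
:ZZ:Z:
:Z::::
::ZZZ:
Z:Z:ZZ
[13] Z::Z::
:Z:::Z
:ZZ:Z:
:Z::::
:::ZZ:
ZZ:ZZZ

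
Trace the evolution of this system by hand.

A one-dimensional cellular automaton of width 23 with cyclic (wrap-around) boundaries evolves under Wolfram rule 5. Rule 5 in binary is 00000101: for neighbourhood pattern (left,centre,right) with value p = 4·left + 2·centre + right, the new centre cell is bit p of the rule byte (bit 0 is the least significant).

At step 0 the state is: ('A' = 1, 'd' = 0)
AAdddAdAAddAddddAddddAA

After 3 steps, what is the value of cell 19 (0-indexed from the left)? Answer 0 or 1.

1

gen 0: AAdddAdAAddAddddAddddAA
gen 1: dddAdAdddddAdAAdAdAAddd
gen 2: AAdAdAdAAAdAddddAddddAA
gen 3: dddAdAdddddAdAAdAdAAddd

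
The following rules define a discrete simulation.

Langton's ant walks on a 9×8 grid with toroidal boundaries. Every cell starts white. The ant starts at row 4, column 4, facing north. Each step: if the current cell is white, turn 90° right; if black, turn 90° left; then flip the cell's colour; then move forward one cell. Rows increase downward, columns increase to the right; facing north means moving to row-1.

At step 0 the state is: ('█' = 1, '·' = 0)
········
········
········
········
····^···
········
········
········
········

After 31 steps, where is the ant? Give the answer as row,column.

[0] ········
········
········
········
····^···
········
········
········
········
[1] ········
········
········
········
····█>··
········
········
········
········
[2] ········
········
········
········
····██··
·····v··
········
········
········
[3] ········
········
········
········
····██··
····<█··
········
········
········
[4] ········
········
········
········
····^█··
····██··
········
········
········
[5] ········
········
········
········
···<·█··
····██··
········
········
········
[6] ········
········
········
···^····
···█·█··
····██··
········
········
········
[7] ········
········
········
···█>···
···█·█··
····██··
········
········
········
[8] ········
········
········
···██···
···█v█··
····██··
········
········
········
[9] ········
········
········
···██···
···<██··
····██··
········
········
········
[10] ········
········
········
···██···
····██··
···v██··
········
········
········
[11] ········
········
········
···██···
····██··
··<███··
········
········
········
[12] ········
········
········
···██···
··^·██··
··████··
········
········
········
[13] ········
········
········
···██···
··█>██··
··████··
········
········
········
[14] ········
········
········
···██···
··████··
··█v██··
········
········
········
[15] ········
········
········
···██···
··████··
··█·>█··
········
········
········
[16] ········
········
········
···██···
··██^█··
··█··█··
········
········
········
[17] ········
········
········
···██···
··█<·█··
··█··█··
········
········
········
[18] ········
········
········
···██···
··█··█··
··█v·█··
········
········
········
[19] ········
········
········
···██···
··█··█··
··<█·█··
········
········
········
[20] ········
········
········
···██···
··█··█··
···█·█··
··v·····
········
········
[21] ········
········
········
···██···
··█··█··
···█·█··
·<█·····
········
········
[22] ········
········
········
···██···
··█··█··
·^·█·█··
·██·····
········
········
[23] ········
········
········
···██···
··█··█··
·█>█·█··
·██·····
········
········
[24] ········
········
········
···██···
··█··█··
·███·█··
·█v·····
········
········
[25] ········
········
········
···██···
··█··█··
·███·█··
·█·>····
········
········
[26] ········
········
········
···██···
··█··█··
·███·█··
·█·█····
···v····
········
[27] ········
········
········
···██···
··█··█··
·███·█··
·█·█····
··<█····
········
[28] ········
········
········
···██···
··█··█··
·███·█··
·█^█····
··██····
········
[29] ········
········
········
···██···
··█··█··
·███·█··
·██>····
··██····
········
[30] ········
········
········
···██···
··█··█··
·██^·█··
·██·····
··██····
········
[31] ········
········
········
···██···
··█··█··
·█<··█··
·██·····
··██····
········

5,2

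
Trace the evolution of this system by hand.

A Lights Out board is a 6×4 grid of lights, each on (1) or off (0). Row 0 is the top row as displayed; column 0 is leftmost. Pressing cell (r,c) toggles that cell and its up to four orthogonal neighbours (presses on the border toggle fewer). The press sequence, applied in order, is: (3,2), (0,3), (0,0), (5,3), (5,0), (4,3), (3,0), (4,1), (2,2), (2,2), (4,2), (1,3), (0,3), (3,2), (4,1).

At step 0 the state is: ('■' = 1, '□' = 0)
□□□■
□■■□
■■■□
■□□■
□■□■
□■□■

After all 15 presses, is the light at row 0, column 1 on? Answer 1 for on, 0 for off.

gen 0: □□□■
□■■□
■■■□
■□□■
□■□■
□■□■
gen 1: □□□■
□■■□
■■□□
■■■□
□■■■
□■□■
gen 2: □□■□
□■■■
■■□□
■■■□
□■■■
□■□■
gen 3: ■■■□
■■■■
■■□□
■■■□
□■■■
□■□■
gen 4: ■■■□
■■■■
■■□□
■■■□
□■■□
□■■□
gen 5: ■■■□
■■■■
■■□□
■■■□
■■■□
■□■□
gen 6: ■■■□
■■■■
■■□□
■■■■
■■□■
■□■■
gen 7: ■■■□
■■■■
□■□□
□□■■
□■□■
■□■■
gen 8: ■■■□
■■■■
□■□□
□■■■
■□■■
■■■■
gen 9: ■■■□
■■□■
□□■■
□■□■
■□■■
■■■■
gen 10: ■■■□
■■■■
□■□□
□■■■
■□■■
■■■■
gen 11: ■■■□
■■■■
□■□□
□■□■
■■□□
■■□■
gen 12: ■■■■
■■□□
□■□■
□■□■
■■□□
■■□■
gen 13: ■■□□
■■□■
□■□■
□■□■
■■□□
■■□■
gen 14: ■■□□
■■□■
□■■■
□□■□
■■■□
■■□■
gen 15: ■■□□
■■□■
□■■■
□■■□
□□□□
■□□■

1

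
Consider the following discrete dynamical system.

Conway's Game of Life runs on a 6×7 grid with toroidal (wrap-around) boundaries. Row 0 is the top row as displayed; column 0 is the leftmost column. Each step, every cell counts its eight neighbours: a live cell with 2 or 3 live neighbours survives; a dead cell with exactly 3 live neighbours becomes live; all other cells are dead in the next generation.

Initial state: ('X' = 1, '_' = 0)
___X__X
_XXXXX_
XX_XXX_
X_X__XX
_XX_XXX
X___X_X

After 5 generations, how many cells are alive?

gen 0: ___X__X
_XXXXX_
XX_XXX_
X_X__XX
_XX_XXX
X___X_X
gen 1: _X____X
_X_____
_______
_______
__X_X__
_XX_X__
gen 2: _X_____
X______
_______
_______
_XX____
XXX__X_
gen 3: __X___X
_______
_______
_______
X_X____
X______
gen 4: _______
_______
_______
_______
_X_____
X_____X
gen 5: _______
_______
_______
_______
X______
X______

2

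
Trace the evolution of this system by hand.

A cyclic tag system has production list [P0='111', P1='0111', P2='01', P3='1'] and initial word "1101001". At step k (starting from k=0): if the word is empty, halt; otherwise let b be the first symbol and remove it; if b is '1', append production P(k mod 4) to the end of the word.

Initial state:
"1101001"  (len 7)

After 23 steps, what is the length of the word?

step 0: "1101001"  (len 7)
step 1: "101001111"  (len 9)
step 2: "010011110111"  (len 12)
step 3: "10011110111"  (len 11)
step 4: "00111101111"  (len 11)
step 5: "0111101111"  (len 10)
step 6: "111101111"  (len 9)
step 7: "1110111101"  (len 10)
step 8: "1101111011"  (len 10)
step 9: "101111011111"  (len 12)
step 10: "011110111110111"  (len 15)
step 11: "11110111110111"  (len 14)
step 12: "11101111101111"  (len 14)
step 13: "1101111101111111"  (len 16)
step 14: "1011111011111110111"  (len 19)
step 15: "01111101111111011101"  (len 20)
step 16: "1111101111111011101"  (len 19)
step 17: "111101111111011101111"  (len 21)
step 18: "111011111110111011110111"  (len 24)
step 19: "1101111111011101111011101"  (len 25)
step 20: "1011111110111011110111011"  (len 25)
step 21: "011111110111011110111011111"  (len 27)
step 22: "11111110111011110111011111"  (len 26)
step 23: "111111011101111011101111101"  (len 27)

27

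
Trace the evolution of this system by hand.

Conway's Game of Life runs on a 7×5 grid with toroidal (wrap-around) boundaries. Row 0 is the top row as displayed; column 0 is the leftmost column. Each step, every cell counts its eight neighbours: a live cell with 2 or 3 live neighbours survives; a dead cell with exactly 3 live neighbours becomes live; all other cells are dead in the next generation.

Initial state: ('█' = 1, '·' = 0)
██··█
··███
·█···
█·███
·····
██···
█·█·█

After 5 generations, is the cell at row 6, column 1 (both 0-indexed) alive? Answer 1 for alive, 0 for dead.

0

k=0  ██··█
··███
·█···
█·███
·····
██···
█·█·█
k=1  ·····
··███
·█···
█████
··██·
██··█
··██·
k=2  ····█
··██·
·····
█···█
·····
██··█
█████
k=3  ·····
···█·
···██
·····
·█···
·····
··█··
k=4  ·····
···██
···██
·····
·····
·····
·····
k=5  ·····
···██
···██
·····
·····
·····
·····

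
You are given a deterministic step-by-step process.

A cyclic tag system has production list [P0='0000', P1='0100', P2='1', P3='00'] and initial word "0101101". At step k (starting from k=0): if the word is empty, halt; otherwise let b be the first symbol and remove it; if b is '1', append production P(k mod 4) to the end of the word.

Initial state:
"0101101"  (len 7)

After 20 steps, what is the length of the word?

t=0: "0101101"  (len 7)
t=1: "101101"  (len 6)
t=2: "011010100"  (len 9)
t=3: "11010100"  (len 8)
t=4: "101010000"  (len 9)
t=5: "010100000000"  (len 12)
t=6: "10100000000"  (len 11)
t=7: "01000000001"  (len 11)
t=8: "1000000001"  (len 10)
t=9: "0000000010000"  (len 13)
t=10: "000000010000"  (len 12)
t=11: "00000010000"  (len 11)
t=12: "0000010000"  (len 10)
t=13: "000010000"  (len 9)
t=14: "00010000"  (len 8)
t=15: "0010000"  (len 7)
t=16: "010000"  (len 6)
t=17: "10000"  (len 5)
t=18: "00000100"  (len 8)
t=19: "0000100"  (len 7)
t=20: "000100"  (len 6)

6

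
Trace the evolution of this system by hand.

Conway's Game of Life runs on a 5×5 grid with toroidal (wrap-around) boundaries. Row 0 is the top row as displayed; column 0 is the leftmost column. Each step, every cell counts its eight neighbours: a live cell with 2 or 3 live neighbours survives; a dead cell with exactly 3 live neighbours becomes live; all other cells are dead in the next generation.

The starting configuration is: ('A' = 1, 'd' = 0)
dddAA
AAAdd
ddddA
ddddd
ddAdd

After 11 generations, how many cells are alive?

0) dddAA
AAAdd
ddddA
ddddd
ddAdd
1) AddAA
AAAdd
AAddd
ddddd
dddAd
2) AddAd
ddAAd
AdAdd
ddddd
dddAd
3) dddAd
ddAAd
dAAAd
ddddd
ddddA
4) ddAAA
dAddA
dAdAd
ddAAd
ddddd
5) AdAAA
dAddA
AAdAA
ddAAd
ddddA
6) dAAdd
ddddd
dAddd
dAAdd
AAddd
7) AAAdd
dAAdd
dAAdd
ddAdd
Adddd
8) AdAdd
dddAd
dddAd
ddAdd
AdAdd
9) ddAAA
ddAAA
ddAAd
dAAAd
ddAAd
10) dAddd
dAddd
ddddd
dAddA
ddddd
11) ddddd
ddddd
Adddd
ddddd
Adddd

2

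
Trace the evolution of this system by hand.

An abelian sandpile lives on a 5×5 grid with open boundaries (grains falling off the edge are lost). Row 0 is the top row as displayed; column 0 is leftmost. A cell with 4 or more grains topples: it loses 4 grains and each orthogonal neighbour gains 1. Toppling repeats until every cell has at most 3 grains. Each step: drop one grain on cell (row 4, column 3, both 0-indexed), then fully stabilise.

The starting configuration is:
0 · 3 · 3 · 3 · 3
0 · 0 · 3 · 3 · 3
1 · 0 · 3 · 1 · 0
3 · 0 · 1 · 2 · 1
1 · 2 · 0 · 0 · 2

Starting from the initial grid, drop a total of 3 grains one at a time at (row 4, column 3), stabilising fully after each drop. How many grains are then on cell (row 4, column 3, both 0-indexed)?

3

t=0: 0 · 3 · 3 · 3 · 3
0 · 0 · 3 · 3 · 3
1 · 0 · 3 · 1 · 0
3 · 0 · 1 · 2 · 1
1 · 2 · 0 · 0 · 2
t=1: 0 · 3 · 3 · 3 · 3
0 · 0 · 3 · 3 · 3
1 · 0 · 3 · 1 · 0
3 · 0 · 1 · 2 · 1
1 · 2 · 0 · 1 · 2
t=2: 0 · 3 · 3 · 3 · 3
0 · 0 · 3 · 3 · 3
1 · 0 · 3 · 1 · 0
3 · 0 · 1 · 2 · 1
1 · 2 · 0 · 2 · 2
t=3: 0 · 3 · 3 · 3 · 3
0 · 0 · 3 · 3 · 3
1 · 0 · 3 · 1 · 0
3 · 0 · 1 · 2 · 1
1 · 2 · 0 · 3 · 2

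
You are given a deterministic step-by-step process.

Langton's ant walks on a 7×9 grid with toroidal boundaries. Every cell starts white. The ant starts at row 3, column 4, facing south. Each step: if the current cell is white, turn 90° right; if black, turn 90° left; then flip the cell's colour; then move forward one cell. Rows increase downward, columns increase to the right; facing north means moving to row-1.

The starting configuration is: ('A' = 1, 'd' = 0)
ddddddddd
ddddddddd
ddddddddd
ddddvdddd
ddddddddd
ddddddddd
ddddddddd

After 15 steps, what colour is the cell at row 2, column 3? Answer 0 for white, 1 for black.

1

k=0  ddddddddd
ddddddddd
ddddddddd
ddddvdddd
ddddddddd
ddddddddd
ddddddddd
k=1  ddddddddd
ddddddddd
ddddddddd
ddd<Adddd
ddddddddd
ddddddddd
ddddddddd
k=2  ddddddddd
ddddddddd
ddd^ddddd
dddAAdddd
ddddddddd
ddddddddd
ddddddddd
k=3  ddddddddd
ddddddddd
dddA>dddd
dddAAdddd
ddddddddd
ddddddddd
ddddddddd
k=4  ddddddddd
ddddddddd
dddAAdddd
dddAvdddd
ddddddddd
ddddddddd
ddddddddd
k=5  ddddddddd
ddddddddd
dddAAdddd
dddAd>ddd
ddddddddd
ddddddddd
ddddddddd
k=6  ddddddddd
ddddddddd
dddAAdddd
dddAdAddd
dddddvddd
ddddddddd
ddddddddd
k=7  ddddddddd
ddddddddd
dddAAdddd
dddAdAddd
dddd<Addd
ddddddddd
ddddddddd
k=8  ddddddddd
ddddddddd
dddAAdddd
dddA^Addd
ddddAAddd
ddddddddd
ddddddddd
k=9  ddddddddd
ddddddddd
dddAAdddd
dddAA>ddd
ddddAAddd
ddddddddd
ddddddddd
k=10  ddddddddd
ddddddddd
dddAA^ddd
dddAAdddd
ddddAAddd
ddddddddd
ddddddddd
k=11  ddddddddd
ddddddddd
dddAAA>dd
dddAAdddd
ddddAAddd
ddddddddd
ddddddddd
k=12  ddddddddd
ddddddddd
dddAAAAdd
dddAAdvdd
ddddAAddd
ddddddddd
ddddddddd
k=13  ddddddddd
ddddddddd
dddAAAAdd
dddAA<Add
ddddAAddd
ddddddddd
ddddddddd
k=14  ddddddddd
ddddddddd
dddAA^Add
dddAAAAdd
ddddAAddd
ddddddddd
ddddddddd
k=15  ddddddddd
ddddddddd
dddA<dAdd
dddAAAAdd
ddddAAddd
ddddddddd
ddddddddd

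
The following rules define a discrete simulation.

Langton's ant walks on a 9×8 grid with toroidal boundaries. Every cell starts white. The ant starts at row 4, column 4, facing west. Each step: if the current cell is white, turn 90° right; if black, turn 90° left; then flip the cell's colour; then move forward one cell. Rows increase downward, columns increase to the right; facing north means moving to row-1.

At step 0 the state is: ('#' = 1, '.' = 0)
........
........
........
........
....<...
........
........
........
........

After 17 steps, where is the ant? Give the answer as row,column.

5,4

gen 0: ........
........
........
........
....<...
........
........
........
........
gen 1: ........
........
........
....^...
....#...
........
........
........
........
gen 2: ........
........
........
....#>..
....#...
........
........
........
........
gen 3: ........
........
........
....##..
....#v..
........
........
........
........
gen 4: ........
........
........
....##..
....<#..
........
........
........
........
gen 5: ........
........
........
....##..
.....#..
....v...
........
........
........
gen 6: ........
........
........
....##..
.....#..
...<#...
........
........
........
gen 7: ........
........
........
....##..
...^.#..
...##...
........
........
........
gen 8: ........
........
........
....##..
...#>#..
...##...
........
........
........
gen 9: ........
........
........
....##..
...###..
...#v...
........
........
........
gen 10: ........
........
........
....##..
...###..
...#.>..
........
........
........
gen 11: ........
........
........
....##..
...###..
...#.#..
.....v..
........
........
gen 12: ........
........
........
....##..
...###..
...#.#..
....<#..
........
........
gen 13: ........
........
........
....##..
...###..
...#^#..
....##..
........
........
gen 14: ........
........
........
....##..
...###..
...##>..
....##..
........
........
gen 15: ........
........
........
....##..
...##^..
...##...
....##..
........
........
gen 16: ........
........
........
....##..
...#<...
...##...
....##..
........
........
gen 17: ........
........
........
....##..
...#....
...#v...
....##..
........
........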